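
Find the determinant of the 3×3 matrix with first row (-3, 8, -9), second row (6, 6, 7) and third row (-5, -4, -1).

Expand along row 1:
  + (-3) · |6 7; -4 -1| = (-3)·(-6 − (-28)) = -66
  − 8 · |6 7; -5 -1| = −8·(-6 − (-35)) = -232
  + (-9) · |6 6; -5 -4| = (-9)·(-24 − (-30)) = -54
Sum: (-66) + (-232) + (-54) = -352

The determinant is -352.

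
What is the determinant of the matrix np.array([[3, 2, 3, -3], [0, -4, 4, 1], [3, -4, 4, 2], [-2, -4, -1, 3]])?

Expand along row 2 (it has 1 zero):
  + (-4) · M_22   where M_22 = det([3 3 -3; 3 4 2; -2 -1 3]) = -12
  − (4) · M_23   where M_23 = det([3 2 -3; 3 -4 2; -2 -4 3]) = 22
  + (1) · M_24   where M_24 = det([3 2 3; 3 -4 4; -2 -4 -1]) = -10
det = (+1)·(-4)·(-12) + (-1)·(4)·(22) + (+1)·(1)·(-10) = -50

The determinant is -50.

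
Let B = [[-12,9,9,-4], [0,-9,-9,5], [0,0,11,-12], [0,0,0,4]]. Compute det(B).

B is upper triangular, so det(B) is the product of the diagonal entries:
det = (-12) · (-9) · (11) · (4) = 4752

4752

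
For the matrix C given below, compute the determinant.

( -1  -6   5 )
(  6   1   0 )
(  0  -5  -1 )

The determinant is -185.

Expand along column 1:
  + (-1) · |1 0; -5 -1| = (-1)·(-1 − 0) = 1
  − 6 · |-6 5; -5 -1| = −6·(6 − (-25)) = -186
Sum: (1) + (-186) = -185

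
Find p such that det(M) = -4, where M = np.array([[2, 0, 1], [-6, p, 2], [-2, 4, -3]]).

Expanding along the row containing p, det(M) is linear in p: det(M) = (-4)·p + (-40).
Set (-4)·p + (-40) = -4  ⇒  (-4)·p = 36  ⇒  p = -9.

-9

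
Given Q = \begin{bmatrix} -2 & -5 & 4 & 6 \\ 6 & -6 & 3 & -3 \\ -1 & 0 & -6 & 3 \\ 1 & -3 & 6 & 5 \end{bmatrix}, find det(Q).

Expand along row 3 (it has 1 zero):
  + (-1) · M_31   where M_31 = det([-5 4 6; -6 3 -3; -3 6 5]) = -171
  + (-6) · M_33   where M_33 = det([-2 -5 6; 6 -6 -3; 1 -3 5]) = 171
  − (3) · M_34   where M_34 = det([-2 -5 4; 6 -6 3; 1 -3 6]) = 171
det = (+1)·(-1)·(-171) + (+1)·(-6)·(171) + (-1)·(3)·(171) = -1368

-1368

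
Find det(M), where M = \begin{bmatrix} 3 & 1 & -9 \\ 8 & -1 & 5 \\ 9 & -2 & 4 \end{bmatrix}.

Expand along row 1:
  + 3 · |-1 5; -2 4| = 3·(-4 − (-10)) = 18
  − 1 · |8 5; 9 4| = −1·(32 − 45) = 13
  + (-9) · |8 -1; 9 -2| = (-9)·(-16 − (-9)) = 63
Sum: (18) + (13) + (63) = 94

det(M) = 94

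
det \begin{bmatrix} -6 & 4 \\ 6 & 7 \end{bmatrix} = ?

det = (-6)·7 − 4·6 = -42 − 24 = -66

-66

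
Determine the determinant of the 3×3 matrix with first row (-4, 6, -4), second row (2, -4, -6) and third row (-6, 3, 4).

Expand along column 1:
  + (-4) · |-4 -6; 3 4| = (-4)·(-16 − (-18)) = -8
  − 2 · |6 -4; 3 4| = −2·(24 − (-12)) = -72
  + (-6) · |6 -4; -4 -6| = (-6)·(-36 − 16) = 312
Sum: (-8) + (-72) + (312) = 232

The determinant is 232.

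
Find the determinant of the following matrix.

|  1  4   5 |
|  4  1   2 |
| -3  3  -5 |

The determinant is 120.

Expand along row 1:
  + 1 · |1 2; 3 -5| = 1·(-5 − 6) = -11
  − 4 · |4 2; -3 -5| = −4·(-20 − (-6)) = 56
  + 5 · |4 1; -3 3| = 5·(12 − (-3)) = 75
Sum: (-11) + (56) + (75) = 120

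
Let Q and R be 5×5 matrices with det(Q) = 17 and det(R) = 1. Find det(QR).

det(QR) = det(Q)·det(R) = (17)·(1) = 17

|QR| = 17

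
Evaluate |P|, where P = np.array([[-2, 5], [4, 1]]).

det(P) = (-2)·1 − 5·4 = -2 − 20 = -22

|P| = -22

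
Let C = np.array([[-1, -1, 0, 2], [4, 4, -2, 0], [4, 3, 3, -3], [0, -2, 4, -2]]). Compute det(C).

-40

Expand along row 1 (it has 1 zero):
  + (-1) · M_11   where M_11 = det([4 -2 0; 3 3 -3; -2 4 -2]) = 0
  − (-1) · M_12   where M_12 = det([4 -2 0; 4 3 -3; 0 4 -2]) = 8
  − (2) · M_14   where M_14 = det([4 4 -2; 4 3 3; 0 -2 4]) = 24
det = (+1)·(-1)·(0) + (-1)·(-1)·(8) + (-1)·(2)·(24) = -40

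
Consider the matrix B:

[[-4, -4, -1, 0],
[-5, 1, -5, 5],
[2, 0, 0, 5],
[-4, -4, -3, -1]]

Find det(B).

det(B) = -362

Expand along row 3 (it has 2 zeros):
  + (2) · M_31   where M_31 = det([-4 -1 0; 1 -5 5; -4 -3 -1]) = -61
  − (5) · M_34   where M_34 = det([-4 -4 -1; -5 1 -5; -4 -4 -3]) = 48
det = (+1)·(2)·(-61) + (-1)·(5)·(48) = -362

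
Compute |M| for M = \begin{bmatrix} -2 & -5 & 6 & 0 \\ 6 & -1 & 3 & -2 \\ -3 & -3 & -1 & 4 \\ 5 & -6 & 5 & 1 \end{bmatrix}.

37

Expand along row 1 (it has 1 zero):
  + (-2) · M_11   where M_11 = det([-1 3 -2; -3 -1 4; -6 5 1]) = 0
  − (-5) · M_12   where M_12 = det([6 3 -2; -3 -1 4; 5 5 1]) = -37
  + (6) · M_13   where M_13 = det([6 -1 -2; -3 -3 4; 5 -6 1]) = 37
det = (+1)·(-2)·(0) + (-1)·(-5)·(-37) + (+1)·(6)·(37) = 37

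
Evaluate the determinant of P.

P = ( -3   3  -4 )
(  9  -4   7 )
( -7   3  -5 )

-5

Expand along row 1:
  + (-3) · |-4 7; 3 -5| = (-3)·(20 − 21) = 3
  − 3 · |9 7; -7 -5| = −3·(-45 − (-49)) = -12
  + (-4) · |9 -4; -7 3| = (-4)·(27 − 28) = 4
Sum: (3) + (-12) + (4) = -5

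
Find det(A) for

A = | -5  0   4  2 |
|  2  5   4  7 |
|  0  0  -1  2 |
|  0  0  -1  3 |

A is block upper-triangular with a 2×2 block and a 2×2 block on the diagonal, so its determinant equals the product of the determinants of the diagonal blocks.
det of the 2×2 block = -25
det of the 2×2 block = -1
det = (-25)·(-1) = 25

The determinant is 25.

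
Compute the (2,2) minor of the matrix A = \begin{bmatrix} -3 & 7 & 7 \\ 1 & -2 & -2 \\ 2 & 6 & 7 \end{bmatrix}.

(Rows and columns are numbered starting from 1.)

-35

Delete row 2 and column 2; the remaining 2×2 submatrix is [-3 7; 2 7].
Its determinant is (-3)·7 − 7·2 = -35.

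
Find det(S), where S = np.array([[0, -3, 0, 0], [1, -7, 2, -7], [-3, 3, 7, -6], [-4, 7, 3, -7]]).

-474

Expand along row 1 (it has 3 zeros):
  − (-3) · M_12   where M_12 = det([1 2 -7; -3 7 -6; -4 3 -7]) = -158
det = (-1)·(-3)·(-158) = -474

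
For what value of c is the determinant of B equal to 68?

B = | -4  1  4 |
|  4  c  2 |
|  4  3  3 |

c = 0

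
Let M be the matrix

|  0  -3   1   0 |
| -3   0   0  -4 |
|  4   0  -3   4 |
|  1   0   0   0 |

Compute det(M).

The determinant is -36.

Expand along row 4 (it has 3 zeros):
  − (1) · M_41   where M_41 = det([-3 1 0; 0 0 -4; 0 -3 4]) = 36
det = (-1)·(1)·(36) = -36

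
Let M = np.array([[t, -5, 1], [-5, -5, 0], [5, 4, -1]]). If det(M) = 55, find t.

Expanding along the column containing t, det(M) is linear in t: det(M) = (5)·t + (30).
Set (5)·t + (30) = 55  ⇒  (5)·t = 25  ⇒  t = 5.

t = 5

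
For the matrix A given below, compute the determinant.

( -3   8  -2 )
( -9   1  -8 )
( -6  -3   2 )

Expand along column 1:
  + (-3) · |1 -8; -3 2| = (-3)·(2 − 24) = 66
  − (-9) · |8 -2; -3 2| = −(-9)·(16 − 6) = 90
  + (-6) · |8 -2; 1 -8| = (-6)·(-64 − (-2)) = 372
Sum: (66) + (90) + (372) = 528

det(A) = 528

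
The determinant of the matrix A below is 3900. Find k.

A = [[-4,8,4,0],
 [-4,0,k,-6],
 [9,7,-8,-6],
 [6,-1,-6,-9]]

Expanding along the column containing k, det(A) is linear in k: det(A) = (-636)·k + (1992).
Set (-636)·k + (1992) = 3900  ⇒  (-636)·k = 1908  ⇒  k = -3.

-3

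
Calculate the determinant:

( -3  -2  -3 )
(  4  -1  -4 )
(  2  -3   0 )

82

Expand along column 3:
  + (-3) · |4 -1; 2 -3| = (-3)·(-12 − (-2)) = 30
  − (-4) · |-3 -2; 2 -3| = −(-4)·(9 − (-4)) = 52
Sum: (30) + (52) = 82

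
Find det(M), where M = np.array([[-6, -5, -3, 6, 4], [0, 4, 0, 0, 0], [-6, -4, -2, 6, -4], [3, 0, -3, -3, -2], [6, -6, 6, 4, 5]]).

Expand along row 2 (it has 4 zeros):
  + (4) · M_22   where M_22 = det([-6 -3 6 4; -6 -2 6 -4; 3 -3 -3 -2; 6 6 4 5]) = -2160
det = (+1)·(4)·(-2160) = -8640

|M| = -8640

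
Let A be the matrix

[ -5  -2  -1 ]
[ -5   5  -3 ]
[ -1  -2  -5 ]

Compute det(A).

Expand along column 1:
  + (-5) · |5 -3; -2 -5| = (-5)·(-25 − 6) = 155
  − (-5) · |-2 -1; -2 -5| = −(-5)·(10 − 2) = 40
  + (-1) · |-2 -1; 5 -3| = (-1)·(6 − (-5)) = -11
Sum: (155) + (40) + (-11) = 184

184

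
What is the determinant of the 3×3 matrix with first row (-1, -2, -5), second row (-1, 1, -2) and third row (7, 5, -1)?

The determinant is 81.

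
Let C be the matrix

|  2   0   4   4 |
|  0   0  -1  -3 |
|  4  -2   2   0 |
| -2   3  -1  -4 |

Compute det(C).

|C| = -24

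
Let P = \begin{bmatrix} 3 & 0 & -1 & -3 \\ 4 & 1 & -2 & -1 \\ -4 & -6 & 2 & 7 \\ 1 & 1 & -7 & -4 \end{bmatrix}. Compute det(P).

Expand along row 1 (it has 1 zero):
  + (3) · M_11   where M_11 = det([1 -2 -1; -6 2 7; 1 -7 -4]) = 35
  + (-1) · M_13   where M_13 = det([4 1 -1; -4 -6 7; 1 1 -4]) = 57
  − (-3) · M_14   where M_14 = det([4 1 -2; -4 -6 2; 1 1 -7]) = 130
det = (+1)·(3)·(35) + (+1)·(-1)·(57) + (-1)·(-3)·(130) = 438

438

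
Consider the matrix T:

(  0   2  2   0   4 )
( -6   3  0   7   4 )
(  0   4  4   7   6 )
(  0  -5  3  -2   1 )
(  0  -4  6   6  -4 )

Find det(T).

det(T) = 4920

Expand along column 1 (it has 4 zeros):
  − (-6) · M_21   where M_21 = det([2 2 0 4; 4 4 7 6; -5 3 -2 1; -4 6 6 -4]) = 820
det = (-1)·(-6)·(820) = 4920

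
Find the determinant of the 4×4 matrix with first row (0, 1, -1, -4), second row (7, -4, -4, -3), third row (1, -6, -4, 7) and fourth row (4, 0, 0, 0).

Expand along row 4 (it has 3 zeros):
  − (4) · M_41   where M_41 = det([1 -1 -4; -4 -4 -3; -6 -4 7]) = -54
det = (-1)·(4)·(-54) = 216

216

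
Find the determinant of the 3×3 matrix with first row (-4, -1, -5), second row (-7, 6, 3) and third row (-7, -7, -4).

The determinant is -394.

Expand along row 1:
  + (-4) · |6 3; -7 -4| = (-4)·(-24 − (-21)) = 12
  − (-1) · |-7 3; -7 -4| = −(-1)·(28 − (-21)) = 49
  + (-5) · |-7 6; -7 -7| = (-5)·(49 − (-42)) = -455
Sum: (12) + (49) + (-455) = -394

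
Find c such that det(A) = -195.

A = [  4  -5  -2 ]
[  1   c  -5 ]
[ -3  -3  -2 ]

c = 4

Expanding along the column containing c, det(A) is linear in c: det(A) = (-14)·c + (-139).
Set (-14)·c + (-139) = -195  ⇒  (-14)·c = -56  ⇒  c = 4.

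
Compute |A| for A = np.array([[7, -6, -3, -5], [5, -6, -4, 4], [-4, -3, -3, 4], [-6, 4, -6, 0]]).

2650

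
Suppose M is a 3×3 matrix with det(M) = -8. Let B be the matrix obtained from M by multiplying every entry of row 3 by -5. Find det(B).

Scaling one row by -5 multiplies the determinant by -5.
det(B) = (-5)·(-8) = 40

40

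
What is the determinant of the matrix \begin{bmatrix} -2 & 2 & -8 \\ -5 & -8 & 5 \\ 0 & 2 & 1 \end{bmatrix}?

The determinant is 126.

Expand along column 1:
  + (-2) · |-8 5; 2 1| = (-2)·(-8 − 10) = 36
  − (-5) · |2 -8; 2 1| = −(-5)·(2 − (-16)) = 90
Sum: (36) + (90) = 126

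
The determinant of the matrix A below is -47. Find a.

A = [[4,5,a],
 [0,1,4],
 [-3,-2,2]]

a = -9

Expanding along the column containing a, det(A) is linear in a: det(A) = (3)·a + (-20).
Set (3)·a + (-20) = -47  ⇒  (3)·a = -27  ⇒  a = -9.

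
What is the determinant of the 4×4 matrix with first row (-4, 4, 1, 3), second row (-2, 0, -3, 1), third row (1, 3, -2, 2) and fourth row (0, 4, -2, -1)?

266

Expand along row 2 (it has 1 zero):
  − (-2) · M_21   where M_21 = det([4 1 3; 3 -2 2; 4 -2 -1]) = 41
  − (-3) · M_23   where M_23 = det([-4 4 3; 1 3 2; 0 4 -1]) = 60
  + (1) · M_24   where M_24 = det([-4 4 1; 1 3 -2; 0 4 -2]) = 4
det = (-1)·(-2)·(41) + (-1)·(-3)·(60) + (+1)·(1)·(4) = 266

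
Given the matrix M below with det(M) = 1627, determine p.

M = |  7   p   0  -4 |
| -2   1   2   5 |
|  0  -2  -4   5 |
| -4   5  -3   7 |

p = 5

Expanding along the row containing p, det(M) is linear in p: det(M) = (94)·p + (1157).
Set (94)·p + (1157) = 1627  ⇒  (94)·p = 470  ⇒  p = 5.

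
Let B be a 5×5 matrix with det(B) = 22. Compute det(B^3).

10648

det(B^3) = (det B)^3 = (22)^3 = 10648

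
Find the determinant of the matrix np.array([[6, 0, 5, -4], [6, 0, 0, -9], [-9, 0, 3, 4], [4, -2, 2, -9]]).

-750

Expand along column 2 (it has 3 zeros):
  + (-2) · M_42   where M_42 = det([6 5 -4; 6 0 -9; -9 3 4]) = 375
det = (+1)·(-2)·(375) = -750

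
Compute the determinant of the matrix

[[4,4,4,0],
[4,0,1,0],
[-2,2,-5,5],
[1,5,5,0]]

Expand along column 4 (it has 3 zeros):
  − (5) · M_34   where M_34 = det([4 4 4; 4 0 1; 1 5 5]) = -16
det = (-1)·(5)·(-16) = 80

80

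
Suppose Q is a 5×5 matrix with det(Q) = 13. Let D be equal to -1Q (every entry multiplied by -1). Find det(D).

For a 5×5 matrix, det(-1Q) = (-1)^5·det(Q) = -1·det(Q).
det(D) = (-1)·(13) = -13

-13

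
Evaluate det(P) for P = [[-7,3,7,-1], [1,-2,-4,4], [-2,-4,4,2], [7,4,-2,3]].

Expand along row 1:
  + (-7) · M_11   where M_11 = det([-2 -4 4; -4 4 2; 4 -2 3]) = -144
  − (3) · M_12   where M_12 = det([1 -4 4; -2 4 2; 7 -2 3]) = -160
  + (7) · M_13   where M_13 = det([1 -2 4; -2 -4 2; 7 4 3]) = 20
  − (-1) · M_14   where M_14 = det([1 -2 -4; -2 -4 4; 7 4 -2]) = -136
det = (+1)·(-7)·(-144) + (-1)·(3)·(-160) + (+1)·(7)·(20) + (-1)·(-1)·(-136) = 1492

|P| = 1492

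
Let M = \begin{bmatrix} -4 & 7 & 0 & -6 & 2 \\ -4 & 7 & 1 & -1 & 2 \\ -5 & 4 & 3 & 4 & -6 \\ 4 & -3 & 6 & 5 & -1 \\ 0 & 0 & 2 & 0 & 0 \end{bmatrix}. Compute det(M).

Expand along row 5 (it has 4 zeros):
  + (2) · M_53   where M_53 = det([-4 7 -6 2; -4 7 -1 2; -5 4 4 -6; 4 -3 5 -1]) = 585
det = (+1)·(2)·(585) = 1170

The determinant is 1170.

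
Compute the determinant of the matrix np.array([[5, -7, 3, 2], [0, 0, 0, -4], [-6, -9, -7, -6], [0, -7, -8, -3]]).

Expand along row 2 (it has 3 zeros):
  + (-4) · M_24   where M_24 = det([5 -7 3; -6 -9 -7; 0 -7 -8]) = 577
det = (+1)·(-4)·(577) = -2308

-2308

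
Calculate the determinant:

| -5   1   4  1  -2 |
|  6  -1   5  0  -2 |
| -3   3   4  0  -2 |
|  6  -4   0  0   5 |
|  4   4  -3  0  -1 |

-1191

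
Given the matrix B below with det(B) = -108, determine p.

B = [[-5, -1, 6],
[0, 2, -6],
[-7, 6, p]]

Expanding along the column containing p, det(B) is linear in p: det(B) = (-10)·p + (-138).
Set (-10)·p + (-138) = -108  ⇒  (-10)·p = 30  ⇒  p = -3.

p = -3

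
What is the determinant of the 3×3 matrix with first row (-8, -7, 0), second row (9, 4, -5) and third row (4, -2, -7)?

Expand along row 1:
  + (-8) · |4 -5; -2 -7| = (-8)·(-28 − 10) = 304
  − (-7) · |9 -5; 4 -7| = −(-7)·(-63 − (-20)) = -301
Sum: (304) + (-301) = 3

The determinant is 3.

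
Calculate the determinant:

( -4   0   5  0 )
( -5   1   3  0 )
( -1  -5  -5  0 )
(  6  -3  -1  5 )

Expand along column 4 (it has 3 zeros):
  + (5) · M_44   where M_44 = det([-4 0 5; -5 1 3; -1 -5 -5]) = 90
det = (+1)·(5)·(90) = 450

450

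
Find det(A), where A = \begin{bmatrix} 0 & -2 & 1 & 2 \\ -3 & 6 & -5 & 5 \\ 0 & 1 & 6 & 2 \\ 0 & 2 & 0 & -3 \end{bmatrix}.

det(A) = 57

Expand along column 1 (it has 3 zeros):
  − (-3) · M_21   where M_21 = det([-2 1 2; 1 6 2; 2 0 -3]) = 19
det = (-1)·(-3)·(19) = 57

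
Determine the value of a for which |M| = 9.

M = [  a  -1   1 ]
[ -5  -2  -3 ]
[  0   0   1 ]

Expanding along the row containing a, det(M) is linear in a: det(M) = (-2)·a + (-5).
Set (-2)·a + (-5) = 9  ⇒  (-2)·a = 14  ⇒  a = -7.

a = -7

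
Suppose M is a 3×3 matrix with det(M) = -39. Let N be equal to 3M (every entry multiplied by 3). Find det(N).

For a 3×3 matrix, det(3M) = 3^3·det(M) = 27·det(M).
det(N) = (27)·(-39) = -1053

The determinant is -1053.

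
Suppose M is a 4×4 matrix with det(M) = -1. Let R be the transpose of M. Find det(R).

det(Mᵀ) = det(M).
det(R) = (1)·(-1) = -1

|R| = -1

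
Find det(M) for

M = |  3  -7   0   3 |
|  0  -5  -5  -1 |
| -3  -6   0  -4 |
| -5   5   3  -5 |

-28

Expand along column 3 (it has 2 zeros):
  − (-5) · M_23   where M_23 = det([3 -7 3; -3 -6 -4; -5 5 -5]) = -20
  − (3) · M_43   where M_43 = det([3 -7 3; 0 -5 -1; -3 -6 -4]) = -24
det = (-1)·(-5)·(-20) + (-1)·(3)·(-24) = -28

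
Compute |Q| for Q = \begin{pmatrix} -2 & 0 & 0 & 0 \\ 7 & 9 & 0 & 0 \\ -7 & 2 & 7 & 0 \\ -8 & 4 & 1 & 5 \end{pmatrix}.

Q is lower triangular, so det(Q) is the product of the diagonal entries:
det = (-2) · (9) · (7) · (5) = -630

-630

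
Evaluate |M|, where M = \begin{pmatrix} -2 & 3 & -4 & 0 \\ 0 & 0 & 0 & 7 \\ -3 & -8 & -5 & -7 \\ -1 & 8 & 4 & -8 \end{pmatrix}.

1141

Expand along row 2 (it has 3 zeros):
  + (7) · M_24   where M_24 = det([-2 3 -4; -3 -8 -5; -1 8 4]) = 163
det = (+1)·(7)·(163) = 1141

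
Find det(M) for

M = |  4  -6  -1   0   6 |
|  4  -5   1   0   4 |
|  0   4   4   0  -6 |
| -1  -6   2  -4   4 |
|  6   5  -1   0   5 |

Expand along column 4 (it has 4 zeros):
  + (-4) · M_44   where M_44 = det([4 -6 -1 6; 4 -5 1 4; 0 4 4 -6; 6 5 -1 5]) = -164
det = (+1)·(-4)·(-164) = 656

656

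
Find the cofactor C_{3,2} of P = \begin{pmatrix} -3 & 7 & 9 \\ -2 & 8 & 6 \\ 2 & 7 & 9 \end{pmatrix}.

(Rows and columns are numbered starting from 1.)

Delete row 3 and column 2; the remaining 2×2 submatrix is [-3 9; -2 6].
Its determinant is (-3)·6 − 9·(-2) = 0.
The cofactor carries sign (−1)^(3+2) = −1, so C_{3,2} = −(0) = 0.

0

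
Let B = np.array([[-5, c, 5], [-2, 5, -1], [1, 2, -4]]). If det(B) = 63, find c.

c = -2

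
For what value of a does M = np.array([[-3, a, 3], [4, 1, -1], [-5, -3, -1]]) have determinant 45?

a = 6

Expanding along the row containing a, det(M) is linear in a: det(M) = (9)·a + (-9).
Set (9)·a + (-9) = 45  ⇒  (9)·a = 54  ⇒  a = 6.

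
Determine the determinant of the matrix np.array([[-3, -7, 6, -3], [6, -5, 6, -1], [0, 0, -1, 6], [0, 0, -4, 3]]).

The matrix is block upper-triangular with a 2×2 block and a 2×2 block on the diagonal, so its determinant equals the product of the determinants of the diagonal blocks.
det of the 2×2 block = 57
det of the 2×2 block = 21
det = (57)·(21) = 1197

The determinant is 1197.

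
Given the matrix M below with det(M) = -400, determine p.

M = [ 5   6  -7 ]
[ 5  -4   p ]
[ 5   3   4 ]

3

Expanding along the row containing p, det(M) is linear in p: det(M) = (15)·p + (-445).
Set (15)·p + (-445) = -400  ⇒  (15)·p = 45  ⇒  p = 3.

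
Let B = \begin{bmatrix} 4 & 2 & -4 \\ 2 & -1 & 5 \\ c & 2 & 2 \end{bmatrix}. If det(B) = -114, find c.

Expanding along the column containing c, det(B) is linear in c: det(B) = (6)·c + (-72).
Set (6)·c + (-72) = -114  ⇒  (6)·c = -42  ⇒  c = -7.

-7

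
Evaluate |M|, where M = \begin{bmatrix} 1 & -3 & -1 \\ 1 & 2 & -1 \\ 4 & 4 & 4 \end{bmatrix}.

det(M) = 40

Expand along row 1:
  + 1 · |2 -1; 4 4| = 1·(8 − (-4)) = 12
  − (-3) · |1 -1; 4 4| = −(-3)·(4 − (-4)) = 24
  + (-1) · |1 2; 4 4| = (-1)·(4 − 8) = 4
Sum: (12) + (24) + (4) = 40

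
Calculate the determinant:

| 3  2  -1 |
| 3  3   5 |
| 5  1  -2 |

Expand along column 1:
  + 3 · |3 5; 1 -2| = 3·(-6 − 5) = -33
  − 3 · |2 -1; 1 -2| = −3·(-4 − (-1)) = 9
  + 5 · |2 -1; 3 5| = 5·(10 − (-3)) = 65
Sum: (-33) + (9) + (65) = 41

41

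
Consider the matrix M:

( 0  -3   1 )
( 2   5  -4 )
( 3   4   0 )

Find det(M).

29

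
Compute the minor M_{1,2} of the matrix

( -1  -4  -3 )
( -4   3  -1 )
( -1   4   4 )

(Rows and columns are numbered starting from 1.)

-17

Delete row 1 and column 2; the remaining 2×2 submatrix is [-4 -1; -1 4].
Its determinant is (-4)·4 − (-1)·(-1) = -17.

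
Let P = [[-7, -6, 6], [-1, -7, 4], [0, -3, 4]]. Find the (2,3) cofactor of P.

Delete row 2 and column 3; the remaining 2×2 submatrix is [-7 -6; 0 -3].
Its determinant is (-7)·(-3) − (-6)·0 = 21.
The cofactor carries sign (−1)^(2+3) = −1, so C_{2,3} = −(21) = -21.

The cofactor is -21.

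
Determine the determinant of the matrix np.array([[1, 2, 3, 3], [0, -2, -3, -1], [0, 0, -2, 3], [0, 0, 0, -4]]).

-16

The matrix is upper triangular, so the determinant is the product of the diagonal entries:
det = (1) · (-2) · (-2) · (-4) = -16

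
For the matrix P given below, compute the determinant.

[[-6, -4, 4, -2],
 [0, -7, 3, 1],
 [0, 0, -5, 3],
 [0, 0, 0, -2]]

P is upper triangular, so det(P) is the product of the diagonal entries:
det = (-6) · (-7) · (-5) · (-2) = 420

|P| = 420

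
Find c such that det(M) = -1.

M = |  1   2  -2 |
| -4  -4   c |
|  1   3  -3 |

5

Expanding along the column containing c, det(M) is linear in c: det(M) = (-1)·c + (4).
Set (-1)·c + (4) = -1  ⇒  (-1)·c = -5  ⇒  c = 5.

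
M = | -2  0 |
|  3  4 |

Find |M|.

-8

det(M) = (-2)·4 − 0·3 = -8 − 0 = -8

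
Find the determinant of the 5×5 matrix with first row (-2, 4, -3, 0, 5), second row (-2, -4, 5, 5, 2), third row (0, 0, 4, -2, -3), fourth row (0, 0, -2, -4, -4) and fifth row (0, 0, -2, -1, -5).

1376

The matrix is block upper-triangular with a 2×2 block and a 3×3 block on the diagonal, so its determinant equals the product of the determinants of the diagonal blocks.
det of the 2×2 block = 16
det of the 3×3 block = 86
det = (16)·(86) = 1376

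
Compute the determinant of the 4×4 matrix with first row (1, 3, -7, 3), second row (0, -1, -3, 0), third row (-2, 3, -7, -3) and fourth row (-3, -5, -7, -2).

216

Expand along row 2 (it has 2 zeros):
  + (-1) · M_22   where M_22 = det([1 -7 3; -2 -7 -3; -3 -7 -2]) = -63
  − (-3) · M_23   where M_23 = det([1 3 3; -2 3 -3; -3 -5 -2]) = 51
det = (+1)·(-1)·(-63) + (-1)·(-3)·(51) = 216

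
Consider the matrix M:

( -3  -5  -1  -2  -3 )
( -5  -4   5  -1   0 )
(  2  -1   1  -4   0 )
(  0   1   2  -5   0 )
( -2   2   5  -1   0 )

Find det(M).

Expand along column 5 (it has 4 zeros):
  + (-3) · M_15   where M_15 = det([-5 -4 5 -1; 2 -1 1 -4; 0 1 2 -5; -2 2 5 -1]) = 348
det = (+1)·(-3)·(348) = -1044

det(M) = -1044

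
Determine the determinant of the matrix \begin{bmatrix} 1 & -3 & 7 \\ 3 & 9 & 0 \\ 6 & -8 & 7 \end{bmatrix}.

The determinant is -420.

Expand along column 3:
  + 7 · |3 9; 6 -8| = 7·(-24 − 54) = -546
  + 7 · |1 -3; 3 9| = 7·(9 − (-9)) = 126
Sum: (-546) + (126) = -420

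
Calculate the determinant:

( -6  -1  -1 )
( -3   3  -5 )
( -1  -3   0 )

73

Expand along column 3:
  + (-1) · |-3 3; -1 -3| = (-1)·(9 − (-3)) = -12
  − (-5) · |-6 -1; -1 -3| = −(-5)·(18 − 1) = 85
Sum: (-12) + (85) = 73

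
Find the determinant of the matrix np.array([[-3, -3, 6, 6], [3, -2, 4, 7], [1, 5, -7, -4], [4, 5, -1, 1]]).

Expand along row 1:
  + (-3) · M_11   where M_11 = det([-2 4 7; 5 -7 -4; 5 -1 1]) = 132
  − (-3) · M_12   where M_12 = det([3 4 7; 1 -7 -4; 4 -1 1]) = 88
  + (6) · M_13   where M_13 = det([3 -2 7; 1 5 -4; 4 5 1]) = 4
  − (6) · M_14   where M_14 = det([3 -2 4; 1 5 -7; 4 5 -1]) = 84
det = (+1)·(-3)·(132) + (-1)·(-3)·(88) + (+1)·(6)·(4) + (-1)·(6)·(84) = -612

-612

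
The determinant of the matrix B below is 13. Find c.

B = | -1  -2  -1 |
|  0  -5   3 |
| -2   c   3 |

c = -8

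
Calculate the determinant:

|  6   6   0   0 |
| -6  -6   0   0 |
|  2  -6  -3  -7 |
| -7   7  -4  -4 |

0

The matrix is block lower-triangular with a 2×2 block and a 2×2 block on the diagonal, so its determinant equals the product of the determinants of the diagonal blocks.
det of the 2×2 block = 0
det of the 2×2 block = -16
det = (0)·(-16) = 0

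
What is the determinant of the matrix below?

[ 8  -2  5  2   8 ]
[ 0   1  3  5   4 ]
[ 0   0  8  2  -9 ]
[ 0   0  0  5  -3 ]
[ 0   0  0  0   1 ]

The matrix is upper triangular, so the determinant is the product of the diagonal entries:
det = (8) · (1) · (8) · (5) · (1) = 320

320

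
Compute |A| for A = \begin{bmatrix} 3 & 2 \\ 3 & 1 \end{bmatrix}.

-3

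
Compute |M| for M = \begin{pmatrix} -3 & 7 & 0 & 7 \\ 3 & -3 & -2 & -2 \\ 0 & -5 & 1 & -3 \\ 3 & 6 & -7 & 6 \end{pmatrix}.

Expand along row 1 (it has 1 zero):
  + (-3) · M_11   where M_11 = det([-3 -2 -2; -5 1 -3; 6 -7 6]) = -37
  − (7) · M_12   where M_12 = det([3 -2 -2; 0 1 -3; 3 -7 6]) = -21
  − (7) · M_14   where M_14 = det([3 -3 -2; 0 -5 1; 3 6 -7]) = 48
det = (+1)·(-3)·(-37) + (-1)·(7)·(-21) + (-1)·(7)·(48) = -78

det(M) = -78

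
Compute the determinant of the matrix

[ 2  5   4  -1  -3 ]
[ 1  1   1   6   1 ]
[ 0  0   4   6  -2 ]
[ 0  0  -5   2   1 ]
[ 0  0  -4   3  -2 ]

The determinant is 294.

The matrix is block upper-triangular with a 2×2 block and a 3×3 block on the diagonal, so its determinant equals the product of the determinants of the diagonal blocks.
det of the 2×2 block = -3
det of the 3×3 block = -98
det = (-3)·(-98) = 294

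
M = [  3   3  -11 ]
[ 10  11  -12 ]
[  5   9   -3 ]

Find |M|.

|M| = -250

Expand along column 1:
  + 3 · |11 -12; 9 -3| = 3·(-33 − (-108)) = 225
  − 10 · |3 -11; 9 -3| = −10·(-9 − (-99)) = -900
  + 5 · |3 -11; 11 -12| = 5·(-36 − (-121)) = 425
Sum: (225) + (-900) + (425) = -250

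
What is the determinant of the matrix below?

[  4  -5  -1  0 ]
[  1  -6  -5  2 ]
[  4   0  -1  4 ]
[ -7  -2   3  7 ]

1627

Expand along row 1 (it has 1 zero):
  + (4) · M_11   where M_11 = det([-6 -5 2; 0 -1 4; -2 3 7]) = 150
  − (-5) · M_12   where M_12 = det([1 -5 2; 4 -1 4; -7 3 7]) = 271
  + (-1) · M_13   where M_13 = det([1 -6 2; 4 0 4; -7 -2 7]) = 328
det = (+1)·(4)·(150) + (-1)·(-5)·(271) + (+1)·(-1)·(328) = 1627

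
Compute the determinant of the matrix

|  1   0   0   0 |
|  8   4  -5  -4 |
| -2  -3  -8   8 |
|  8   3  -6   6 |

-378

Expand along row 1 (it has 3 zeros):
  + (1) · M_11   where M_11 = det([4 -5 -4; -3 -8 8; 3 -6 6]) = -378
det = (+1)·(1)·(-378) = -378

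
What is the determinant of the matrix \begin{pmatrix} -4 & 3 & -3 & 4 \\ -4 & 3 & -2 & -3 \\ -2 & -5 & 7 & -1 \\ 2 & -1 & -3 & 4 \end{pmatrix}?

Expand along row 1:
  + (-4) · M_11   where M_11 = det([3 -2 -3; -5 7 -1; -1 -3 4]) = -33
  − (3) · M_12   where M_12 = det([-4 -2 -3; -2 7 -1; 2 -3 4]) = -88
  + (-3) · M_13   where M_13 = det([-4 3 -3; -2 -5 -1; 2 -1 4]) = 66
  − (4) · M_14   where M_14 = det([-4 3 -2; -2 -5 7; 2 -1 -3]) = -88
det = (+1)·(-4)·(-33) + (-1)·(3)·(-88) + (+1)·(-3)·(66) + (-1)·(4)·(-88) = 550

550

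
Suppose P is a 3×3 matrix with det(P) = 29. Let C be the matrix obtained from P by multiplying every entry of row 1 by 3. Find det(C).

det(C) = 87

Scaling one row by 3 multiplies the determinant by 3.
det(C) = (3)·(29) = 87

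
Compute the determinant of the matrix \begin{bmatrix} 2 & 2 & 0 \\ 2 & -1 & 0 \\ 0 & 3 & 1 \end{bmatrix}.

-6

Expand along column 3:
  + 1 · |2 2; 2 -1| = 1·(-2 − 4) = -6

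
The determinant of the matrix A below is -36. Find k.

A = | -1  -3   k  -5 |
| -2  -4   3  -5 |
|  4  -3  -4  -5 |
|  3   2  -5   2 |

Expanding along the column containing k, det(A) is linear in k: det(A) = (-1)·k + (-29).
Set (-1)·k + (-29) = -36  ⇒  (-1)·k = -7  ⇒  k = 7.

k = 7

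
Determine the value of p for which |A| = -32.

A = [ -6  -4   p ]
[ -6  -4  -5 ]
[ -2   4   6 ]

p = -4

Expanding along the column containing p, det(A) is linear in p: det(A) = (-32)·p + (-160).
Set (-32)·p + (-160) = -32  ⇒  (-32)·p = 128  ⇒  p = -4.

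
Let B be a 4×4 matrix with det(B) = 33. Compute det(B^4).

det(B^4) = (det B)^4 = (33)^4 = 1185921

1185921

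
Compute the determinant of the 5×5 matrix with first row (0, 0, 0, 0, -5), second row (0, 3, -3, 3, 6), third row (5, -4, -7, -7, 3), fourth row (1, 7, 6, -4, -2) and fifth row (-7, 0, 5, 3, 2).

The determinant is -9480.

Expand along row 1 (it has 4 zeros):
  + (-5) · M_15   where M_15 = det([0 3 -3 3; 5 -4 -7 -7; 1 7 6 -4; -7 0 5 3]) = 1896
det = (+1)·(-5)·(1896) = -9480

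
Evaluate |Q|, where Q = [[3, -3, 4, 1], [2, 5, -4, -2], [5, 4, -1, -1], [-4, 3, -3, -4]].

Expand along row 1:
  + (3) · M_11   where M_11 = det([5 -4 -2; 4 -1 -1; 3 -3 -4]) = -29
  − (-3) · M_12   where M_12 = det([2 -4 -2; 5 -1 -1; -4 -3 -4]) = -56
  + (4) · M_13   where M_13 = det([2 5 -2; 5 4 -1; -4 3 -4]) = 32
  − (1) · M_14   where M_14 = det([2 5 -4; 5 4 -1; -4 3 -3]) = -47
det = (+1)·(3)·(-29) + (-1)·(-3)·(-56) + (+1)·(4)·(32) + (-1)·(1)·(-47) = -80

|Q| = -80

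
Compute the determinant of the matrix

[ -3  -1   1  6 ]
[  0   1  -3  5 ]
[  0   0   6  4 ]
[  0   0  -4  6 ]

The matrix is block upper-triangular with a 2×2 block and a 2×2 block on the diagonal, so its determinant equals the product of the determinants of the diagonal blocks.
det of the 2×2 block = -3
det of the 2×2 block = 52
det = (-3)·(52) = -156

-156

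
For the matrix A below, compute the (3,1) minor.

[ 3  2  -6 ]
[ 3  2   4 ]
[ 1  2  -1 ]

20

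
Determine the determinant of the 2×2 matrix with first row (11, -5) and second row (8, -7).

The determinant is -37.

det = 11·(-7) − (-5)·8 = -77 − (-40) = -37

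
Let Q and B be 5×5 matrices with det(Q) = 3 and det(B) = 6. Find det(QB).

|QB| = 18

det(QB) = det(Q)·det(B) = (3)·(6) = 18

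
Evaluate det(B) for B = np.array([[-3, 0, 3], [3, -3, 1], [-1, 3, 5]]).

Expand along column 2:
  + (-3) · |-3 3; -1 5| = (-3)·(-15 − (-3)) = 36
  − 3 · |-3 3; 3 1| = −3·(-3 − 9) = 36
Sum: (36) + (36) = 72

The determinant is 72.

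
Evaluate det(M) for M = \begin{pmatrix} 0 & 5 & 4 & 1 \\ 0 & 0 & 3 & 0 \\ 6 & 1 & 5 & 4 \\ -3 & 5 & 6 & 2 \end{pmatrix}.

The determinant is 261.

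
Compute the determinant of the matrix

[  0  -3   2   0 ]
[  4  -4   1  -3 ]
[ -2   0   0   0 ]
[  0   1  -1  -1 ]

Expand along row 3 (it has 3 zeros):
  + (-2) · M_31   where M_31 = det([-3 2 0; -4 1 -3; 1 -1 -1]) = -2
det = (+1)·(-2)·(-2) = 4

4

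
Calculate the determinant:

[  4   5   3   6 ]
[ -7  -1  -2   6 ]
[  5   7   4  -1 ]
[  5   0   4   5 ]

Expand along row 4 (it has 1 zero):
  − (5) · M_41   where M_41 = det([5 3 6; -1 -2 6; 7 4 -1]) = 73
  − (4) · M_43   where M_43 = det([4 5 6; -7 -1 6; 5 7 -1]) = -313
  + (5) · M_44   where M_44 = det([4 5 3; -7 -1 -2; 5 7 4]) = -2
det = (-1)·(5)·(73) + (-1)·(4)·(-313) + (+1)·(5)·(-2) = 877

877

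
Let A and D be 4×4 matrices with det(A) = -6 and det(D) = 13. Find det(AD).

det(AD) = det(A)·det(D) = (-6)·(13) = -78

-78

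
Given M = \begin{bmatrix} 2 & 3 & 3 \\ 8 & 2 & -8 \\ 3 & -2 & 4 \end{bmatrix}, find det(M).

Expand along row 1:
  + 2 · |2 -8; -2 4| = 2·(8 − 16) = -16
  − 3 · |8 -8; 3 4| = −3·(32 − (-24)) = -168
  + 3 · |8 2; 3 -2| = 3·(-16 − 6) = -66
Sum: (-16) + (-168) + (-66) = -250

|M| = -250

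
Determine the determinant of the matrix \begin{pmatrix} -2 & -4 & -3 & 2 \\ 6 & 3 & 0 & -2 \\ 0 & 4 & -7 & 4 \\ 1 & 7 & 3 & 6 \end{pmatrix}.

Expand along row 2 (it has 1 zero):
  − (6) · M_21   where M_21 = det([-4 -3 2; 4 -7 4; 7 3 6]) = 326
  + (3) · M_22   where M_22 = det([-2 -3 2; 0 -7 4; 1 3 6]) = 110
  + (-2) · M_24   where M_24 = det([-2 -4 -3; 0 4 -7; 1 7 3]) = -82
det = (-1)·(6)·(326) + (+1)·(3)·(110) + (+1)·(-2)·(-82) = -1462

-1462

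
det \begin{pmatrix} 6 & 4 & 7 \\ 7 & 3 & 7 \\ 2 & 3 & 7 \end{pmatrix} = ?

Expand along column 1:
  + 6 · |3 7; 3 7| = 6·(21 − 21) = 0
  − 7 · |4 7; 3 7| = −7·(28 − 21) = -49
  + 2 · |4 7; 3 7| = 2·(28 − 21) = 14
Sum: (0) + (-49) + (14) = -35

-35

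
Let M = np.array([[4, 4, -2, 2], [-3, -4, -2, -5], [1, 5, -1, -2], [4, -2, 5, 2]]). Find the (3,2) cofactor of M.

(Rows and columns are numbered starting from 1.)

-98

Delete row 3 and column 2; the remaining 3×3 submatrix is [4 -2 2; -3 -2 -5; 4 5 2].
Its determinant is 98.
The cofactor carries sign (−1)^(3+2) = −1, so C_{3,2} = −(98) = -98.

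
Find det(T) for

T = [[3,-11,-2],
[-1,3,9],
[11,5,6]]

Expand along column 1:
  + 3 · |3 9; 5 6| = 3·(18 − 45) = -81
  − (-1) · |-11 -2; 5 6| = −(-1)·(-66 − (-10)) = -56
  + 11 · |-11 -2; 3 9| = 11·(-99 − (-6)) = -1023
Sum: (-81) + (-56) + (-1023) = -1160

-1160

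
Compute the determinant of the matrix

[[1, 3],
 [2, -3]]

The determinant is -9.

det = 1·(-3) − 3·2 = -3 − 6 = -9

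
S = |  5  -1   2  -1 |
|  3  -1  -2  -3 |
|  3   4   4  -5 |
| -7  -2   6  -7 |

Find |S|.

-1488

Expand along row 1:
  + (5) · M_11   where M_11 = det([-1 -2 -3; 4 4 -5; -2 6 -7]) = -174
  − (-1) · M_12   where M_12 = det([3 -2 -3; 3 4 -5; -7 6 -7]) = -244
  + (2) · M_13   where M_13 = det([3 -1 -3; 3 4 -5; -7 -2 -7]) = -236
  − (-1) · M_14   where M_14 = det([3 -1 -2; 3 4 4; -7 -2 6]) = 98
det = (+1)·(5)·(-174) + (-1)·(-1)·(-244) + (+1)·(2)·(-236) + (-1)·(-1)·(98) = -1488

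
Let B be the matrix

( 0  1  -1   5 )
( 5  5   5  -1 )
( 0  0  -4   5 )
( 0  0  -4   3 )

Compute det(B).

B is block upper-triangular with a 2×2 block and a 2×2 block on the diagonal, so its determinant equals the product of the determinants of the diagonal blocks.
det of the 2×2 block = -5
det of the 2×2 block = 8
det = (-5)·(8) = -40

-40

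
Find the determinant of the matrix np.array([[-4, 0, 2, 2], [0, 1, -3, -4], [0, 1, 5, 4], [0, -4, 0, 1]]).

Expand along column 1 (it has 3 zeros):
  + (-4) · M_11   where M_11 = det([1 -3 -4; 1 5 4; -4 0 1]) = -24
det = (+1)·(-4)·(-24) = 96

The determinant is 96.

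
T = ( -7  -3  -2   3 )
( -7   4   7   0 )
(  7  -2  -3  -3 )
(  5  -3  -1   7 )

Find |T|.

Expand along row 2 (it has 1 zero):
  − (-7) · M_21   where M_21 = det([-3 -2 3; -2 -3 -3; -3 -1 7]) = 5
  + (4) · M_22   where M_22 = det([-7 -2 3; 7 -3 -3; 5 -1 7]) = 320
  − (7) · M_23   where M_23 = det([-7 -3 3; 7 -2 -3; 5 -3 7]) = 320
det = (-1)·(-7)·(5) + (+1)·(4)·(320) + (-1)·(7)·(320) = -925

The determinant is -925.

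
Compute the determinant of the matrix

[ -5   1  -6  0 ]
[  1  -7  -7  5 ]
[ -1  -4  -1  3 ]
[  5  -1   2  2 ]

346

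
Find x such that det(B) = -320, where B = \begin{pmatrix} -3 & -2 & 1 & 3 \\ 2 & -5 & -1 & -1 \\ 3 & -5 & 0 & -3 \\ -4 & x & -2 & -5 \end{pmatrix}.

Expanding along the row containing x, det(B) is linear in x: det(B) = (3)·x + (-296).
Set (3)·x + (-296) = -320  ⇒  (3)·x = -24  ⇒  x = -8.

-8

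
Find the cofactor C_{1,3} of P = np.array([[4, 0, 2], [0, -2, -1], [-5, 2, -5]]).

-10

Delete row 1 and column 3; the remaining 2×2 submatrix is [0 -2; -5 2].
Its determinant is 0·2 − (-2)·(-5) = -10.
The cofactor carries sign (−1)^(1+3) = +1, so C_{1,3} = +(-10) = -10.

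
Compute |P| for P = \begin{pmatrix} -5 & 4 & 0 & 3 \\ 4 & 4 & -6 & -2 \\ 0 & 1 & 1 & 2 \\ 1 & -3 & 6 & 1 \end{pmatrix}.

178

Expand along row 1 (it has 1 zero):
  + (-5) · M_11   where M_11 = det([4 -6 -2; 1 1 2; -3 6 1]) = -20
  − (4) · M_12   where M_12 = det([4 -6 -2; 0 1 2; 1 6 1]) = -54
  − (3) · M_14   where M_14 = det([4 4 -6; 0 1 1; 1 -3 6]) = 46
det = (+1)·(-5)·(-20) + (-1)·(4)·(-54) + (-1)·(3)·(46) = 178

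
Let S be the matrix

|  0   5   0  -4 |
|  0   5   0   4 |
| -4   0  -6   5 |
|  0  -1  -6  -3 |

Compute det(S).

-960

Expand along column 1 (it has 3 zeros):
  + (-4) · M_31   where M_31 = det([5 0 -4; 5 0 4; -1 -6 -3]) = 240
det = (+1)·(-4)·(240) = -960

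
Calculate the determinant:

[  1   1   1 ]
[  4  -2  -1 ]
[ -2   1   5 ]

Expand along column 1:
  + 1 · |-2 -1; 1 5| = 1·(-10 − (-1)) = -9
  − 4 · |1 1; 1 5| = −4·(5 − 1) = -16
  + (-2) · |1 1; -2 -1| = (-2)·(-1 − (-2)) = -2
Sum: (-9) + (-16) + (-2) = -27

-27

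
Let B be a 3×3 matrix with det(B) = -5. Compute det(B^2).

det(B^2) = (det B)^2 = (-5)^2 = 25

25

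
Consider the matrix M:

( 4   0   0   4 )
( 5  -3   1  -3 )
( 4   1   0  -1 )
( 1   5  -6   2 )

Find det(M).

The determinant is 448.

Expand along row 1 (it has 2 zeros):
  + (4) · M_11   where M_11 = det([-3 1 -3; 1 0 -1; 5 -6 2]) = 29
  − (4) · M_14   where M_14 = det([5 -3 1; 4 1 0; 1 5 -6]) = -83
det = (+1)·(4)·(29) + (-1)·(4)·(-83) = 448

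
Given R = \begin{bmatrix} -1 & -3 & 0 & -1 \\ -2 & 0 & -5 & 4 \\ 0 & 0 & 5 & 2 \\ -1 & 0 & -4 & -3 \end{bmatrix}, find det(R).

132

Expand along column 2 (it has 3 zeros):
  − (-3) · M_12   where M_12 = det([-2 -5 4; 0 5 2; -1 -4 -3]) = 44
det = (-1)·(-3)·(44) = 132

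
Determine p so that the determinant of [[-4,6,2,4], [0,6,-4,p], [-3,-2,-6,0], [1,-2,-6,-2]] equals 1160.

p = -8

Expanding along the row containing p, det(A) is linear in p: det(A) = (-128)·p + (136).
Set (-128)·p + (136) = 1160  ⇒  (-128)·p = 1024  ⇒  p = -8.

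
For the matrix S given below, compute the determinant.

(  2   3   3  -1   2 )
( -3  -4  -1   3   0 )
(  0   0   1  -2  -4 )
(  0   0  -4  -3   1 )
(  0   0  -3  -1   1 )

S is block upper-triangular with a 2×2 block and a 3×3 block on the diagonal, so its determinant equals the product of the determinants of the diagonal blocks.
det of the 2×2 block = 1
det of the 3×3 block = 16
det = (1)·(16) = 16

|S| = 16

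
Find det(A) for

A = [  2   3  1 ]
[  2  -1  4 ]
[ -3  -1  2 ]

det(A) = -49

Expand along column 1:
  + 2 · |-1 4; -1 2| = 2·(-2 − (-4)) = 4
  − 2 · |3 1; -1 2| = −2·(6 − (-1)) = -14
  + (-3) · |3 1; -1 4| = (-3)·(12 − (-1)) = -39
Sum: (4) + (-14) + (-39) = -49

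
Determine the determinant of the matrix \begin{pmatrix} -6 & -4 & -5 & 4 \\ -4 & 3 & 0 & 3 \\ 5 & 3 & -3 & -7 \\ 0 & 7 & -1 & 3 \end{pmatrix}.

Expand along row 2 (it has 1 zero):
  − (-4) · M_21   where M_21 = det([-4 -5 4; 3 -3 -7; 7 -1 3]) = 426
  + (3) · M_22   where M_22 = det([-6 -5 4; 5 -3 -7; 0 -1 3]) = 151
  + (3) · M_24   where M_24 = det([-6 -4 -5; 5 3 -3; 0 7 -1]) = -303
det = (-1)·(-4)·(426) + (+1)·(3)·(151) + (+1)·(3)·(-303) = 1248

1248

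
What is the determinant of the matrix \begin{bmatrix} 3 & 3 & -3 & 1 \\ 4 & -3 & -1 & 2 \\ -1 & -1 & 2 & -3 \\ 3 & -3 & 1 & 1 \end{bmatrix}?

Expand along row 1:
  + (3) · M_11   where M_11 = det([-3 -1 2; -1 2 -3; -3 1 1]) = -15
  − (3) · M_12   where M_12 = det([4 -1 2; -1 2 -3; 3 1 1]) = 14
  + (-3) · M_13   where M_13 = det([4 -3 2; -1 -1 -3; 3 -3 1]) = -4
  − (1) · M_14   where M_14 = det([4 -3 -1; -1 -1 2; 3 -3 1]) = -7
det = (+1)·(3)·(-15) + (-1)·(3)·(14) + (+1)·(-3)·(-4) + (-1)·(1)·(-7) = -68

-68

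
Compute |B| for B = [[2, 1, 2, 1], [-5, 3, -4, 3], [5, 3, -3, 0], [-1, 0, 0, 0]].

Expand along row 4 (it has 3 zeros):
  − (-1) · M_41   where M_41 = det([1 2 1; 3 -4 3; 3 -3 0]) = 30
det = (-1)·(-1)·(30) = 30

|B| = 30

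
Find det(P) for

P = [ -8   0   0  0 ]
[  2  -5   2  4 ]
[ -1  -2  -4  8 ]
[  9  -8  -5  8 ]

Expand along row 1 (it has 3 zeros):
  + (-8) · M_11   where M_11 = det([-5 2 4; -2 -4 8; -8 -5 8]) = -224
det = (+1)·(-8)·(-224) = 1792

The determinant is 1792.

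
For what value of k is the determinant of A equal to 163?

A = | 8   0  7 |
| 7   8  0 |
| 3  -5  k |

k = 9

Expanding along the column containing k, det(A) is linear in k: det(A) = (64)·k + (-413).
Set (64)·k + (-413) = 163  ⇒  (64)·k = 576  ⇒  k = 9.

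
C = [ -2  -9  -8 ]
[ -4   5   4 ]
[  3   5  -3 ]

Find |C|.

350

Expand along row 1:
  + (-2) · |5 4; 5 -3| = (-2)·(-15 − 20) = 70
  − (-9) · |-4 4; 3 -3| = −(-9)·(12 − 12) = 0
  + (-8) · |-4 5; 3 5| = (-8)·(-20 − 15) = 280
Sum: (70) + (0) + (280) = 350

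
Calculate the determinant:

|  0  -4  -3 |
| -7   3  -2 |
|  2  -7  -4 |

Expand along row 1:
  − (-4) · |-7 -2; 2 -4| = −(-4)·(28 − (-4)) = 128
  + (-3) · |-7 3; 2 -7| = (-3)·(49 − 6) = -129
Sum: (128) + (-129) = -1

-1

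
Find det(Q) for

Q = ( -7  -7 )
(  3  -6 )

63

det(Q) = (-7)·(-6) − (-7)·3 = 42 − (-21) = 63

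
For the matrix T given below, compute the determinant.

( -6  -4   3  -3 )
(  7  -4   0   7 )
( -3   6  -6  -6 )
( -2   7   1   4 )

|T| = -1635

Expand along row 2 (it has 1 zero):
  − (7) · M_21   where M_21 = det([-4 3 -3; 6 -6 -6; 7 1 4]) = -270
  + (-4) · M_22   where M_22 = det([-6 3 -3; -3 -6 -6; -2 1 4]) = 225
  + (7) · M_24   where M_24 = det([-6 -4 3; -3 6 -6; -2 7 1]) = -375
det = (-1)·(7)·(-270) + (+1)·(-4)·(225) + (+1)·(7)·(-375) = -1635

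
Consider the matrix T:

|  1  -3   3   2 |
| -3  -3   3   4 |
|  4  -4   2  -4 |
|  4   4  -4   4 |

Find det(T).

|T| = 224

Expand along row 1:
  + (1) · M_11   where M_11 = det([-3 3 4; -4 2 -4; 4 -4 4]) = 56
  − (-3) · M_12   where M_12 = det([-3 3 4; 4 2 -4; 4 -4 4]) = -168
  + (3) · M_13   where M_13 = det([-3 -3 4; 4 -4 -4; 4 4 4]) = 224
  − (2) · M_14   where M_14 = det([-3 -3 3; 4 -4 2; 4 4 -4]) = 0
det = (+1)·(1)·(56) + (-1)·(-3)·(-168) + (+1)·(3)·(224) + (-1)·(2)·(0) = 224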